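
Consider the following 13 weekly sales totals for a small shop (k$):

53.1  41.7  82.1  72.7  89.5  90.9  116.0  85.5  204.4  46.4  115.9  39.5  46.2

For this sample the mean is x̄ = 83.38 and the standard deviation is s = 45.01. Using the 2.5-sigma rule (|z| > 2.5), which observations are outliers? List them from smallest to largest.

Cutoffs at x̄ ± 2.5s: 83.38 ± 2.5·45.01 = [-29.145, 195.905].
204.4: z = 2.69, |z| > 2.5 → outlier.
Every other value lies within [-29.145, 195.905].

204.4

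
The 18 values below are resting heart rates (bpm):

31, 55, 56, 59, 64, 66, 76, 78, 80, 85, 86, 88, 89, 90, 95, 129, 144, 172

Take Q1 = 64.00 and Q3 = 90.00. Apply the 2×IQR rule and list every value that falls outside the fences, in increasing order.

IQR = Q3 − Q1 = 90.00 − 64.00 = 26.00.
Lower fence = Q1 − 2·IQR = 64.00 − 52.00 = 12.00.
Upper fence = Q3 + 2·IQR = 90.00 + 52.00 = 142.00.
144 > 142.00 → outlier.
172 > 142.00 → outlier.
All remaining values lie within [12.00, 142.00].

144, 172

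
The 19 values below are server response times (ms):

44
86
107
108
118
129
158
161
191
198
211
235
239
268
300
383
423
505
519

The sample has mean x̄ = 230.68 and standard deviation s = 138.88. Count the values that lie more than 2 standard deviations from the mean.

1

Cutoffs: x̄ ± 2s = [-47.08, 508.44].
Outside the cutoffs: 519.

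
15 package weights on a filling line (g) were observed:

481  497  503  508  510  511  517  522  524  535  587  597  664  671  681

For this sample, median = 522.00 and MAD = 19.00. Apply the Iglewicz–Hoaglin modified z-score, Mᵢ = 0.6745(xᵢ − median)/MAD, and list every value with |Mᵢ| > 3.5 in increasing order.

|Mᵢ| > 3.5 ⇔ |xᵢ − 522.00| > 3.5·19.00/0.6745 = 98.59.
So outliers lie outside [423.41, 620.59].
664: M = 5.04 → outlier.
671: M = 5.29 → outlier.
681: M = 5.64 → outlier.

664, 671, 681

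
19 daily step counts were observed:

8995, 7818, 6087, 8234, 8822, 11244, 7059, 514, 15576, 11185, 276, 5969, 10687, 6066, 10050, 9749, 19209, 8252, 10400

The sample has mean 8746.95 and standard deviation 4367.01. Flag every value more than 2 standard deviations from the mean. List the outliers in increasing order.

19209

Cutoffs at x̄ ± 2s: 8746.95 ± 2·4367.01 = [12.93, 17480.97].
19209: z = 2.40, |z| > 2 → outlier.
Every other value lies within [12.93, 17480.97].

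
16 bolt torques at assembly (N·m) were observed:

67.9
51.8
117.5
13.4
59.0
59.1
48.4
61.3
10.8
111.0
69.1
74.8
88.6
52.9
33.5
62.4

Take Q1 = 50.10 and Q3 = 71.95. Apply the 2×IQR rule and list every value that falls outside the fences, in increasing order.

117.5

IQR = Q3 − Q1 = 71.95 − 50.10 = 21.85.
Lower fence = Q1 − 2·IQR = 50.10 − 43.70 = 6.40.
Upper fence = Q3 + 2·IQR = 71.95 + 43.70 = 115.65.
117.5 > 115.65 → outlier.
All remaining values lie within [6.40, 115.65].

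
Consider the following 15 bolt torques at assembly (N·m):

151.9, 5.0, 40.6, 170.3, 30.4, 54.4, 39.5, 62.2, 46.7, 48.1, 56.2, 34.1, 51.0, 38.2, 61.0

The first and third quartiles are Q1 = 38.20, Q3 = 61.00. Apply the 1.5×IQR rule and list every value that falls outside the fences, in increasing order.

151.9, 170.3

IQR = Q3 − Q1 = 61.00 − 38.20 = 22.80.
Lower fence = Q1 − 1.5·IQR = 38.20 − 34.20 = 4.00.
Upper fence = Q3 + 1.5·IQR = 61.00 + 34.20 = 95.20.
151.9 > 95.20 → outlier.
170.3 > 95.20 → outlier.
All remaining values lie within [4.00, 95.20].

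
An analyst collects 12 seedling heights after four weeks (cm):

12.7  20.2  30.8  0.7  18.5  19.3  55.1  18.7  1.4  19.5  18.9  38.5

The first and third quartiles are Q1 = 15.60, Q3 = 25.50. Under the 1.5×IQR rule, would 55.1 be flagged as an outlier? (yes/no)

yes

IQR = Q3 − Q1 = 25.50 − 15.60 = 9.90.
Lower fence = Q1 − 1.5·IQR = 15.60 − 14.85 = 0.75.
Upper fence = Q3 + 1.5·IQR = 25.50 + 14.85 = 40.35.
55.1 lies above the upper fence.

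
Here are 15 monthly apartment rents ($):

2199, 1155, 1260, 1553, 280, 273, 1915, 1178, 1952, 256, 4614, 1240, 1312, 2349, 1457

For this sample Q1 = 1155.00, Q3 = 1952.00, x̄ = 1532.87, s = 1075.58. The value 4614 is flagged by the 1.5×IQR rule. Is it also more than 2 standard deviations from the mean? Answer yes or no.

z = (4614 − 1532.87) / 1075.58 = 2.86.
|z| = 2.86 > 2.

yes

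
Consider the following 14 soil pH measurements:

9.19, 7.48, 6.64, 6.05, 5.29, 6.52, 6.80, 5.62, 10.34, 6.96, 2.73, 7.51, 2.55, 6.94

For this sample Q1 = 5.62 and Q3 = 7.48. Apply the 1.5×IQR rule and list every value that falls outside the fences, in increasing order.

2.55, 2.73, 10.34

IQR = Q3 − Q1 = 7.48 − 5.62 = 1.86.
Lower fence = Q1 − 1.5·IQR = 5.62 − 2.79 = 2.83.
Upper fence = Q3 + 1.5·IQR = 7.48 + 2.79 = 10.27.
2.55 < 2.83 → outlier.
2.73 < 2.83 → outlier.
10.34 > 10.27 → outlier.
All remaining values lie within [2.83, 10.27].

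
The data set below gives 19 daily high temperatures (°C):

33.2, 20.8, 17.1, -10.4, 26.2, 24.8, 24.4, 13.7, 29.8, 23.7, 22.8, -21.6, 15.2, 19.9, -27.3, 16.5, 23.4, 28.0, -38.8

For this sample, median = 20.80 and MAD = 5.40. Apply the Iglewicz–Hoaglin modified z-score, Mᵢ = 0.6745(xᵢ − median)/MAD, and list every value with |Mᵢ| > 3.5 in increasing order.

|Mᵢ| > 3.5 ⇔ |xᵢ − 20.80| > 3.5·5.40/0.6745 = 28.02.
So outliers lie outside [-7.22, 48.82].
-38.8: M = -7.44 → outlier.
-27.3: M = -6.01 → outlier.
-21.6: M = -5.30 → outlier.
-10.4: M = -3.90 → outlier.

-38.8, -27.3, -21.6, -10.4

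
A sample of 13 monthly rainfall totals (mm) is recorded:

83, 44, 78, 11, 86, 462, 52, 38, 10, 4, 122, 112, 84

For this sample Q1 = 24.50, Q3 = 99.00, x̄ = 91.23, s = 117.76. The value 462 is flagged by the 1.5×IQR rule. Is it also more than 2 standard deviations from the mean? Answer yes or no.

z = (462 − 91.23) / 117.76 = 3.15.
|z| = 3.15 > 2.

yes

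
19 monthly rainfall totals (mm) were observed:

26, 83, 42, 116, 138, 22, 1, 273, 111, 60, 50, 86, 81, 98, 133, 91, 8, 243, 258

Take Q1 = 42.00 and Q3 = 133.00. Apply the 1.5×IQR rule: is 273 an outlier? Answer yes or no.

yes

IQR = Q3 − Q1 = 133.00 − 42.00 = 91.00.
Lower fence = Q1 − 1.5·IQR = 42.00 − 136.50 = -94.50.
Upper fence = Q3 + 1.5·IQR = 133.00 + 136.50 = 269.50.
273 lies above the upper fence.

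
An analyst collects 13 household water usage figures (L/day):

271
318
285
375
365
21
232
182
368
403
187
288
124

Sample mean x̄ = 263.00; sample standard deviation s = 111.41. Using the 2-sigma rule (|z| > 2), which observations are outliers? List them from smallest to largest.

Cutoffs at x̄ ± 2s: 263.00 ± 2·111.41 = [40.18, 485.82].
21: z = -2.17, |z| > 2 → outlier.
Every other value lies within [40.18, 485.82].

21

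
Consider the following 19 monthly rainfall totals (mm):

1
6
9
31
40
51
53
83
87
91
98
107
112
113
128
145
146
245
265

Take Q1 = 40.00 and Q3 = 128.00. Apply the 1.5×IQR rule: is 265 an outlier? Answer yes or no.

IQR = Q3 − Q1 = 128.00 − 40.00 = 88.00.
Lower fence = Q1 − 1.5·IQR = 40.00 − 132.00 = -92.00.
Upper fence = Q3 + 1.5·IQR = 128.00 + 132.00 = 260.00.
265 lies above the upper fence.

yes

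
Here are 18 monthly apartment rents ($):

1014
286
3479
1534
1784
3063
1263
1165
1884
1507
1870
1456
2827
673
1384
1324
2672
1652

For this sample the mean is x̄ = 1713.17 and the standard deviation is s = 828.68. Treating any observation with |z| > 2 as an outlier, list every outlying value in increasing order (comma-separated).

Cutoffs at x̄ ± 2s: 1713.17 ± 2·828.68 = [55.81, 3370.53].
3479: z = 2.13, |z| > 2 → outlier.
Every other value lies within [55.81, 3370.53].

3479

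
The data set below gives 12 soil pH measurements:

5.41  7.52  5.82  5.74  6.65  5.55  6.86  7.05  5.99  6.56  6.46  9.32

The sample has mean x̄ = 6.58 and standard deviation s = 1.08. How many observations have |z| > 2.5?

1

Cutoffs: x̄ ± 2.5s = [3.88, 9.28].
Outside the cutoffs: 9.32.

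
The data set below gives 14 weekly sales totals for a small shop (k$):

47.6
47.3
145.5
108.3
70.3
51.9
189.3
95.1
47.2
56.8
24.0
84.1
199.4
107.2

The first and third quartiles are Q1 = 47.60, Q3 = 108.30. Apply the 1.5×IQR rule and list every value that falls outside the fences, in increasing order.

199.4

IQR = Q3 − Q1 = 108.30 − 47.60 = 60.70.
Lower fence = Q1 − 1.5·IQR = 47.60 − 91.05 = -43.45.
Upper fence = Q3 + 1.5·IQR = 108.30 + 91.05 = 199.35.
199.4 > 199.35 → outlier.
All remaining values lie within [-43.45, 199.35].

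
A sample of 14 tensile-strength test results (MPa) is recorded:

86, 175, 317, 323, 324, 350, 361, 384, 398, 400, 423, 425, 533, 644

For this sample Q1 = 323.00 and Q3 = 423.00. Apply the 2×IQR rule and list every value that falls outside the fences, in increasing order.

IQR = Q3 − Q1 = 423.00 − 323.00 = 100.00.
Lower fence = Q1 − 2·IQR = 323.00 − 200.00 = 123.00.
Upper fence = Q3 + 2·IQR = 423.00 + 200.00 = 623.00.
86 < 123.00 → outlier.
644 > 623.00 → outlier.
All remaining values lie within [123.00, 623.00].

86, 644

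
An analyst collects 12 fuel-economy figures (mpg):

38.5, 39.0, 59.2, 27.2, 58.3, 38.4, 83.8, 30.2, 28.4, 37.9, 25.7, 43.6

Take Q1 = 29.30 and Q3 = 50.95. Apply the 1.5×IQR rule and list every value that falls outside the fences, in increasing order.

83.8

IQR = Q3 − Q1 = 50.95 − 29.30 = 21.65.
Lower fence = Q1 − 1.5·IQR = 29.30 − 32.475 = -3.175.
Upper fence = Q3 + 1.5·IQR = 50.95 + 32.475 = 83.425.
83.8 > 83.425 → outlier.
All remaining values lie within [-3.175, 83.425].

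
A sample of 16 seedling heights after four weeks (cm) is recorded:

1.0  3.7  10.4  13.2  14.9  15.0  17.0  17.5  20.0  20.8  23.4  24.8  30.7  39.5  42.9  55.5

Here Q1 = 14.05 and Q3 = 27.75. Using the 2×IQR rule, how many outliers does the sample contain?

IQR = 13.70; fences at 14.05 − 27.40 = -13.35 and 27.75 + 27.40 = 55.15.
Outside the cutoffs: 55.5.

1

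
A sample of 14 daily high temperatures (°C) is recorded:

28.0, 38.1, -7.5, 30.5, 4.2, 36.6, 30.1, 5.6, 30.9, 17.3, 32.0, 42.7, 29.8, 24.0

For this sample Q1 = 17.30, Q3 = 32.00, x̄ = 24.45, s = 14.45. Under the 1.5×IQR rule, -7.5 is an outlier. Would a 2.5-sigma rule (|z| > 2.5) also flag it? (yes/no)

no

z = (-7.5 − 24.45) / 14.45 = -2.21.
|z| = 2.21 ≤ 2.5.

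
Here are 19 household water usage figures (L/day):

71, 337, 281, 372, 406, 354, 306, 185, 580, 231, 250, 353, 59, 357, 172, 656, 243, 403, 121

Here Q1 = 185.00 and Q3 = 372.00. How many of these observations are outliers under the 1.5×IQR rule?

IQR = 187.00; fences at 185.00 − 280.50 = -95.50 and 372.00 + 280.50 = 652.50.
Outside the cutoffs: 656.

1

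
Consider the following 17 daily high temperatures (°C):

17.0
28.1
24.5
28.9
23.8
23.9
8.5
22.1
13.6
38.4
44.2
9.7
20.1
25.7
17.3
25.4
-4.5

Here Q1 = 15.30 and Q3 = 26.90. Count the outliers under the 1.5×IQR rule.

1

IQR = 11.60; fences at 15.30 − 17.40 = -2.10 and 26.90 + 17.40 = 44.30.
Outside the cutoffs: -4.5.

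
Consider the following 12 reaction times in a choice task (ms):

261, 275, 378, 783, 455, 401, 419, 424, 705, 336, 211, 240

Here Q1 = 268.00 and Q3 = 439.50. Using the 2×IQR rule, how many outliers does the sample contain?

IQR = 171.50; fences at 268.00 − 343.00 = -75.00 and 439.50 + 343.00 = 782.50.
Outside the cutoffs: 783.

1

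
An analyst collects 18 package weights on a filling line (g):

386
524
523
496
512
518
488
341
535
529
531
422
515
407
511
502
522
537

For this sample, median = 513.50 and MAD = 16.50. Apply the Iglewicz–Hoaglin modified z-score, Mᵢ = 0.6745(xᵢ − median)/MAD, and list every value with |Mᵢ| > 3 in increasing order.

341, 386, 407, 422

|Mᵢ| > 3 ⇔ |xᵢ − 513.50| > 3·16.50/0.6745 = 73.39.
So outliers lie outside [440.11, 586.89].
341: M = -7.05 → outlier.
386: M = -5.21 → outlier.
407: M = -4.35 → outlier.
422: M = -3.74 → outlier.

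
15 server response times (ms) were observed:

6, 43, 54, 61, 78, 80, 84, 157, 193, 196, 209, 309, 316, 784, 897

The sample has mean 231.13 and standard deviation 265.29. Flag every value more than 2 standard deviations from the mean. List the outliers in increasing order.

784, 897

Cutoffs at x̄ ± 2s: 231.13 ± 2·265.29 = [-299.45, 761.71].
784: z = 2.08, |z| > 2 → outlier.
897: z = 2.51, |z| > 2 → outlier.
Every other value lies within [-299.45, 761.71].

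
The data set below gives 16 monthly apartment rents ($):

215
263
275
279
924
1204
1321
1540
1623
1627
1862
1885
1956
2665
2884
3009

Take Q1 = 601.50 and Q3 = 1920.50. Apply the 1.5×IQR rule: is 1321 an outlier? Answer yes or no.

no

IQR = Q3 − Q1 = 1920.50 − 601.50 = 1319.00.
Lower fence = Q1 − 1.5·IQR = 601.50 − 1978.50 = -1377.00.
Upper fence = Q3 + 1.5·IQR = 1920.50 + 1978.50 = 3899.00.
1321 lies within [-1377.00, 3899.00].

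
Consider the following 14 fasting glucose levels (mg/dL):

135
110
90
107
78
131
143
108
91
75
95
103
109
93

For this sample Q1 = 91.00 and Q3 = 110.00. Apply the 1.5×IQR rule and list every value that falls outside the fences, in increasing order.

IQR = Q3 − Q1 = 110.00 − 91.00 = 19.00.
Lower fence = Q1 − 1.5·IQR = 91.00 − 28.50 = 62.50.
Upper fence = Q3 + 1.5·IQR = 110.00 + 28.50 = 138.50.
143 > 138.50 → outlier.
All remaining values lie within [62.50, 138.50].

143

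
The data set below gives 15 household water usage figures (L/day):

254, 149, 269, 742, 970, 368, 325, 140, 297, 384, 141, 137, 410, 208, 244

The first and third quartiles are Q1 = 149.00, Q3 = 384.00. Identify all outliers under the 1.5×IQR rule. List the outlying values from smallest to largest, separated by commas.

742, 970

IQR = Q3 − Q1 = 384.00 − 149.00 = 235.00.
Lower fence = Q1 − 1.5·IQR = 149.00 − 352.50 = -203.50.
Upper fence = Q3 + 1.5·IQR = 384.00 + 352.50 = 736.50.
742 > 736.50 → outlier.
970 > 736.50 → outlier.
All remaining values lie within [-203.50, 736.50].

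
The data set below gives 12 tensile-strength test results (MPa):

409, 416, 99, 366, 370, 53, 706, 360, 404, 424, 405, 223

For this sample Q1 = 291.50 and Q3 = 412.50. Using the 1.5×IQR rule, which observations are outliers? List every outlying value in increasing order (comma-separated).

IQR = Q3 − Q1 = 412.50 − 291.50 = 121.00.
Lower fence = Q1 − 1.5·IQR = 291.50 − 181.50 = 110.00.
Upper fence = Q3 + 1.5·IQR = 412.50 + 181.50 = 594.00.
53 < 110.00 → outlier.
99 < 110.00 → outlier.
706 > 594.00 → outlier.
All remaining values lie within [110.00, 594.00].

53, 99, 706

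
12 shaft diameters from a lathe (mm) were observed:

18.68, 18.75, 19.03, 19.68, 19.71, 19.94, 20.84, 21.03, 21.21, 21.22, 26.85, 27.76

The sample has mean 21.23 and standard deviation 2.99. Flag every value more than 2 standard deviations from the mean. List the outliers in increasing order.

27.76

Cutoffs at x̄ ± 2s: 21.23 ± 2·2.99 = [15.25, 27.21].
27.76: z = 2.18, |z| > 2 → outlier.
Every other value lies within [15.25, 27.21].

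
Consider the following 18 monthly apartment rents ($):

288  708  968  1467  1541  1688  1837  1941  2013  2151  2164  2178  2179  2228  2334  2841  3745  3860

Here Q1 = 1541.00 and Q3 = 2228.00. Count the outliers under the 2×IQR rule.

2

IQR = 687.00; fences at 1541.00 − 1374.00 = 167.00 and 2228.00 + 1374.00 = 3602.00.
Outside the cutoffs: 3745, 3860.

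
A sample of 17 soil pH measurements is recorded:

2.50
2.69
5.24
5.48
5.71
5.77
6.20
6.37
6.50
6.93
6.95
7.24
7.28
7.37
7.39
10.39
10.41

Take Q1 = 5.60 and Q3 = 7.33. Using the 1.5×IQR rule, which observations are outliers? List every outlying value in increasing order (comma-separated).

IQR = Q3 − Q1 = 7.33 − 5.60 = 1.73.
Lower fence = Q1 − 1.5·IQR = 5.60 − 2.595 = 3.005.
Upper fence = Q3 + 1.5·IQR = 7.33 + 2.595 = 9.925.
2.50 < 3.005 → outlier.
2.69 < 3.005 → outlier.
10.39 > 9.925 → outlier.
10.41 > 9.925 → outlier.
All remaining values lie within [3.005, 9.925].

2.50, 2.69, 10.39, 10.41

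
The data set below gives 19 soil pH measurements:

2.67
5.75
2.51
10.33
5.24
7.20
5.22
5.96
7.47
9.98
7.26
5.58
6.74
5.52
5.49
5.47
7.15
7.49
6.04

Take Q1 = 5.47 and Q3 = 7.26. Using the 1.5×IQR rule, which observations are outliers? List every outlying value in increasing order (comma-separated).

2.51, 2.67, 9.98, 10.33

IQR = Q3 − Q1 = 7.26 − 5.47 = 1.79.
Lower fence = Q1 − 1.5·IQR = 5.47 − 2.685 = 2.785.
Upper fence = Q3 + 1.5·IQR = 7.26 + 2.685 = 9.945.
2.51 < 2.785 → outlier.
2.67 < 2.785 → outlier.
9.98 > 9.945 → outlier.
10.33 > 9.945 → outlier.
All remaining values lie within [2.785, 9.945].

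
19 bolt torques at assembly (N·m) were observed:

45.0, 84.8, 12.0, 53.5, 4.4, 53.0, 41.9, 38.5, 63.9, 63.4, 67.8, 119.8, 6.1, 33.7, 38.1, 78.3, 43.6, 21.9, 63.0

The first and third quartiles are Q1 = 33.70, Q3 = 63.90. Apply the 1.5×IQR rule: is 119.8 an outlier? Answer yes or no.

yes

IQR = Q3 − Q1 = 63.90 − 33.70 = 30.20.
Lower fence = Q1 − 1.5·IQR = 33.70 − 45.30 = -11.60.
Upper fence = Q3 + 1.5·IQR = 63.90 + 45.30 = 109.20.
119.8 lies above the upper fence.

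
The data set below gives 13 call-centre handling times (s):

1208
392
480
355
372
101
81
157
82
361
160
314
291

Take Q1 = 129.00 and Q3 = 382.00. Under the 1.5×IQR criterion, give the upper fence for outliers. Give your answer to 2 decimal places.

IQR = Q3 − Q1 = 382.00 − 129.00 = 253.00.
Lower fence = Q1 − 1.5·IQR = 129.00 − 379.50 = -250.50.
Upper fence = Q3 + 1.5·IQR = 382.00 + 379.50 = 761.50.

761.50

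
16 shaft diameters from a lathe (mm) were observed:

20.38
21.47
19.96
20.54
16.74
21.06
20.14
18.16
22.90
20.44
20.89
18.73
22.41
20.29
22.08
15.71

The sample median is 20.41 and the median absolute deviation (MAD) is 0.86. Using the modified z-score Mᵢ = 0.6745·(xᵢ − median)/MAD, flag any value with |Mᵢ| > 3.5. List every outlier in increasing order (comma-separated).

15.71

|Mᵢ| > 3.5 ⇔ |xᵢ − 20.41| > 3.5·0.86/0.6745 = 4.46.
So outliers lie outside [15.95, 24.87].
15.71: M = -3.69 → outlier.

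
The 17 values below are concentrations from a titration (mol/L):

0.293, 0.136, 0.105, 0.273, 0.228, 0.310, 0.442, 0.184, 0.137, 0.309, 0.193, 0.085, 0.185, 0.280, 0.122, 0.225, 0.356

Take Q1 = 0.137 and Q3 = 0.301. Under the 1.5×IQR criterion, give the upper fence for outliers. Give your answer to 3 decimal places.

0.547

IQR = Q3 − Q1 = 0.301 − 0.137 = 0.164.
Lower fence = Q1 − 1.5·IQR = 0.137 − 0.246 = -0.109.
Upper fence = Q3 + 1.5·IQR = 0.301 + 0.246 = 0.547.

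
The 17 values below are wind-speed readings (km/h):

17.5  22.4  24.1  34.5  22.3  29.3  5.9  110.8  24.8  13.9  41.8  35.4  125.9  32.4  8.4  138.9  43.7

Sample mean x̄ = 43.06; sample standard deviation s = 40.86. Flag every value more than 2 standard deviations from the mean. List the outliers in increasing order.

Cutoffs at x̄ ± 2s: 43.06 ± 2·40.86 = [-38.66, 124.78].
125.9: z = 2.03, |z| > 2 → outlier.
138.9: z = 2.35, |z| > 2 → outlier.
Every other value lies within [-38.66, 124.78].

125.9, 138.9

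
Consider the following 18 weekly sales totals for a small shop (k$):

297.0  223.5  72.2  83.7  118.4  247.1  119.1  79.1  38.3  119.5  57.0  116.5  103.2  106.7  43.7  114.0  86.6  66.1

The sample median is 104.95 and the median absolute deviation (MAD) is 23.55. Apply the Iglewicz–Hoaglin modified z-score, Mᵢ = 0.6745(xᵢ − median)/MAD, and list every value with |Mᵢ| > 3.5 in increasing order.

247.1, 297.0

|Mᵢ| > 3.5 ⇔ |xᵢ − 104.95| > 3.5·23.55/0.6745 = 122.20.
So outliers lie outside [-17.25, 227.15].
247.1: M = 4.07 → outlier.
297.0: M = 5.50 → outlier.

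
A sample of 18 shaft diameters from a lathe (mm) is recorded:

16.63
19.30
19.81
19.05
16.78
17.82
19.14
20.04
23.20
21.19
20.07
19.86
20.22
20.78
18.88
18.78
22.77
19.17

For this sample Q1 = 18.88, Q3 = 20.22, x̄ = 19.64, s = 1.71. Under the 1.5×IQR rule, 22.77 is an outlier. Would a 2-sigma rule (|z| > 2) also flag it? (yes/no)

no

z = (22.77 − 19.64) / 1.71 = 1.83.
|z| = 1.83 ≤ 2.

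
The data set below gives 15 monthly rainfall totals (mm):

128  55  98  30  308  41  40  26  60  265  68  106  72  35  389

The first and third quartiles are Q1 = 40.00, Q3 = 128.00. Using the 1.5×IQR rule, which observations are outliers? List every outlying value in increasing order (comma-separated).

IQR = Q3 − Q1 = 128.00 − 40.00 = 88.00.
Lower fence = Q1 − 1.5·IQR = 40.00 − 132.00 = -92.00.
Upper fence = Q3 + 1.5·IQR = 128.00 + 132.00 = 260.00.
265 > 260.00 → outlier.
308 > 260.00 → outlier.
389 > 260.00 → outlier.
All remaining values lie within [-92.00, 260.00].

265, 308, 389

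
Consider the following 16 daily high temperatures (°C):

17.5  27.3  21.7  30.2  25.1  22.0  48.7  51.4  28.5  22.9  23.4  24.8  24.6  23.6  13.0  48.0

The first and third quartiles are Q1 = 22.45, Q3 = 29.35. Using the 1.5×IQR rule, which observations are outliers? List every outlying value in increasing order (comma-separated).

IQR = Q3 − Q1 = 29.35 − 22.45 = 6.90.
Lower fence = Q1 − 1.5·IQR = 22.45 − 10.35 = 12.10.
Upper fence = Q3 + 1.5·IQR = 29.35 + 10.35 = 39.70.
48.0 > 39.70 → outlier.
48.7 > 39.70 → outlier.
51.4 > 39.70 → outlier.
All remaining values lie within [12.10, 39.70].

48.0, 48.7, 51.4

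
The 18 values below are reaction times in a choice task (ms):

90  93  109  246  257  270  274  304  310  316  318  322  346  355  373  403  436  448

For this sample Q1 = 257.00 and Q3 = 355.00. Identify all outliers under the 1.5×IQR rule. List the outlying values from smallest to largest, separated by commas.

90, 93, 109

IQR = Q3 − Q1 = 355.00 − 257.00 = 98.00.
Lower fence = Q1 − 1.5·IQR = 257.00 − 147.00 = 110.00.
Upper fence = Q3 + 1.5·IQR = 355.00 + 147.00 = 502.00.
90 < 110.00 → outlier.
93 < 110.00 → outlier.
109 < 110.00 → outlier.
All remaining values lie within [110.00, 502.00].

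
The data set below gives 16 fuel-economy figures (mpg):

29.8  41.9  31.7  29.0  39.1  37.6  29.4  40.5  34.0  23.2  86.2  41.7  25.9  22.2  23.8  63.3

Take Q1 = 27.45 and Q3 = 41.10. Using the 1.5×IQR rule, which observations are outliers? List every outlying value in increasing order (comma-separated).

IQR = Q3 − Q1 = 41.10 − 27.45 = 13.65.
Lower fence = Q1 − 1.5·IQR = 27.45 − 20.475 = 6.975.
Upper fence = Q3 + 1.5·IQR = 41.10 + 20.475 = 61.575.
63.3 > 61.575 → outlier.
86.2 > 61.575 → outlier.
All remaining values lie within [6.975, 61.575].

63.3, 86.2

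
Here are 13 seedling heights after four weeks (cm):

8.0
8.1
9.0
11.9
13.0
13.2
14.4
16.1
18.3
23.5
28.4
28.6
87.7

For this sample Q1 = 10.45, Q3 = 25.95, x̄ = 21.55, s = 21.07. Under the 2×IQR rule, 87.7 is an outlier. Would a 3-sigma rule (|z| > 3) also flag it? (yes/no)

yes

z = (87.7 − 21.55) / 21.07 = 3.14.
|z| = 3.14 > 3.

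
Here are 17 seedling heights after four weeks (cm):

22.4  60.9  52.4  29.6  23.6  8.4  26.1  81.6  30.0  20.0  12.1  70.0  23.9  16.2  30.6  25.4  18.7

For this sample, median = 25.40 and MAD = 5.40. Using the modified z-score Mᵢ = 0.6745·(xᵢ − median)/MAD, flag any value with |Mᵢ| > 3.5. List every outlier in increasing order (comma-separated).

|Mᵢ| > 3.5 ⇔ |xᵢ − 25.40| > 3.5·5.40/0.6745 = 28.02.
So outliers lie outside [-2.62, 53.42].
60.9: M = 4.43 → outlier.
70.0: M = 5.57 → outlier.
81.6: M = 7.02 → outlier.

60.9, 70.0, 81.6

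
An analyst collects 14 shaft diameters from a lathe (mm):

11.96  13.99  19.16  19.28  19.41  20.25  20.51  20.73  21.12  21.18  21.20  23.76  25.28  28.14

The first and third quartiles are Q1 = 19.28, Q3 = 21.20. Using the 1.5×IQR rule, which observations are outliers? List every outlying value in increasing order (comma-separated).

IQR = Q3 − Q1 = 21.20 − 19.28 = 1.92.
Lower fence = Q1 − 1.5·IQR = 19.28 − 2.88 = 16.40.
Upper fence = Q3 + 1.5·IQR = 21.20 + 2.88 = 24.08.
11.96 < 16.40 → outlier.
13.99 < 16.40 → outlier.
25.28 > 24.08 → outlier.
28.14 > 24.08 → outlier.
All remaining values lie within [16.40, 24.08].

11.96, 13.99, 25.28, 28.14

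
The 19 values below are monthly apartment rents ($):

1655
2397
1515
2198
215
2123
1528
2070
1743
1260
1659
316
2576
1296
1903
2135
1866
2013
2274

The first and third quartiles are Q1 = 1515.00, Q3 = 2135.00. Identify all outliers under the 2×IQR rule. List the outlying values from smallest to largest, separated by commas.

215

IQR = Q3 − Q1 = 2135.00 − 1515.00 = 620.00.
Lower fence = Q1 − 2·IQR = 1515.00 − 1240.00 = 275.00.
Upper fence = Q3 + 2·IQR = 2135.00 + 1240.00 = 3375.00.
215 < 275.00 → outlier.
All remaining values lie within [275.00, 3375.00].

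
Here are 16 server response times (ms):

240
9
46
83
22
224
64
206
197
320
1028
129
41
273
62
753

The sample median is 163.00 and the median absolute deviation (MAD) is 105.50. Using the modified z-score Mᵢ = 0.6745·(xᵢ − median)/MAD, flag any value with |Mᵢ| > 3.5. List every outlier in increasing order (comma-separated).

|Mᵢ| > 3.5 ⇔ |xᵢ − 163.00| > 3.5·105.50/0.6745 = 547.44.
So outliers lie outside [-384.44, 710.44].
753: M = 3.77 → outlier.
1028: M = 5.53 → outlier.

753, 1028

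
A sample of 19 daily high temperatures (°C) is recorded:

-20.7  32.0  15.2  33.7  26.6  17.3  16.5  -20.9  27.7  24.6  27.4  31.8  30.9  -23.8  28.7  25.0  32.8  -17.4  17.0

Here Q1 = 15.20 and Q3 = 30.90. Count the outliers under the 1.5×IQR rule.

IQR = 15.70; fences at 15.20 − 23.55 = -8.35 and 30.90 + 23.55 = 54.45.
Outside the cutoffs: -23.8, -20.9, -20.7, -17.4.

4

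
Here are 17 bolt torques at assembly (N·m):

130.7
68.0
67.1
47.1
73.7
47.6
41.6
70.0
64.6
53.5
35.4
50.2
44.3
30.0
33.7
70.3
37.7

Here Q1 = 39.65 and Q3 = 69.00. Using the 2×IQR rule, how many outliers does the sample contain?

IQR = 29.35; fences at 39.65 − 58.70 = -19.05 and 69.00 + 58.70 = 127.70.
Outside the cutoffs: 130.7.

1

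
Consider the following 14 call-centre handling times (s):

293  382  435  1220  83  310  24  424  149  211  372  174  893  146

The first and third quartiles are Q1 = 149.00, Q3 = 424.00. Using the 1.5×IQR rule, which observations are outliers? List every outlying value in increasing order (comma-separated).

IQR = Q3 − Q1 = 424.00 − 149.00 = 275.00.
Lower fence = Q1 − 1.5·IQR = 149.00 − 412.50 = -263.50.
Upper fence = Q3 + 1.5·IQR = 424.00 + 412.50 = 836.50.
893 > 836.50 → outlier.
1220 > 836.50 → outlier.
All remaining values lie within [-263.50, 836.50].

893, 1220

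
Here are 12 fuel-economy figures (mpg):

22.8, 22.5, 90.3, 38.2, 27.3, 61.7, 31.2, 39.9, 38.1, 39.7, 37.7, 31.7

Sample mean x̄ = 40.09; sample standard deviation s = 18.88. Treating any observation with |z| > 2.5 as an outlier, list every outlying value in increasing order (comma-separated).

Cutoffs at x̄ ± 2.5s: 40.09 ± 2.5·18.88 = [-7.11, 87.29].
90.3: z = 2.66, |z| > 2.5 → outlier.
Every other value lies within [-7.11, 87.29].

90.3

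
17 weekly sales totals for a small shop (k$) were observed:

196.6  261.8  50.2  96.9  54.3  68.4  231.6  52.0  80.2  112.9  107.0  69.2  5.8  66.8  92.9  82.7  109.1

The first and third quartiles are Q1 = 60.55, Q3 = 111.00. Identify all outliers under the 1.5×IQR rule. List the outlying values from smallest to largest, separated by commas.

IQR = Q3 − Q1 = 111.00 − 60.55 = 50.45.
Lower fence = Q1 − 1.5·IQR = 60.55 − 75.675 = -15.125.
Upper fence = Q3 + 1.5·IQR = 111.00 + 75.675 = 186.675.
196.6 > 186.675 → outlier.
231.6 > 186.675 → outlier.
261.8 > 186.675 → outlier.
All remaining values lie within [-15.125, 186.675].

196.6, 231.6, 261.8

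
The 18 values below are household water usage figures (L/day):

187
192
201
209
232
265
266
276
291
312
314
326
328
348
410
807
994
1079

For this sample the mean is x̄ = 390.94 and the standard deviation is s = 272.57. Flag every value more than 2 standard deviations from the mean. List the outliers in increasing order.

994, 1079

Cutoffs at x̄ ± 2s: 390.94 ± 2·272.57 = [-154.20, 936.08].
994: z = 2.21, |z| > 2 → outlier.
1079: z = 2.52, |z| > 2 → outlier.
Every other value lies within [-154.20, 936.08].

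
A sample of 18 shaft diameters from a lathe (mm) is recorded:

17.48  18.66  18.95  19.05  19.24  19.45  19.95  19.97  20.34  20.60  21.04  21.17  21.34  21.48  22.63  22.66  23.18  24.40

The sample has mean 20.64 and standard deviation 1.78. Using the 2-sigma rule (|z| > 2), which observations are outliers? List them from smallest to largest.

24.40

Cutoffs at x̄ ± 2s: 20.64 ± 2·1.78 = [17.08, 24.20].
24.40: z = 2.11, |z| > 2 → outlier.
Every other value lies within [17.08, 24.20].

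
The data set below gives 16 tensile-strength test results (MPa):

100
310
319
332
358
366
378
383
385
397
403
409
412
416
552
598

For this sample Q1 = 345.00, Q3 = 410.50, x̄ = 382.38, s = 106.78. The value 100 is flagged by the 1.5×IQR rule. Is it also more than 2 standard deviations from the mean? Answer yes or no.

yes

z = (100 − 382.38) / 106.78 = -2.64.
|z| = 2.64 > 2.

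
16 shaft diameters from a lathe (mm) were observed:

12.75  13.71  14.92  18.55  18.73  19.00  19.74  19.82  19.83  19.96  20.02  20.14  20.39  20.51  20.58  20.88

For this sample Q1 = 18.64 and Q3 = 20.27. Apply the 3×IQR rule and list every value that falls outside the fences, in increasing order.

12.75, 13.71

IQR = Q3 − Q1 = 20.27 − 18.64 = 1.63.
Lower fence = Q1 − 3·IQR = 18.64 − 4.89 = 13.75.
Upper fence = Q3 + 3·IQR = 20.27 + 4.89 = 25.16.
12.75 < 13.75 → outlier.
13.71 < 13.75 → outlier.
All remaining values lie within [13.75, 25.16].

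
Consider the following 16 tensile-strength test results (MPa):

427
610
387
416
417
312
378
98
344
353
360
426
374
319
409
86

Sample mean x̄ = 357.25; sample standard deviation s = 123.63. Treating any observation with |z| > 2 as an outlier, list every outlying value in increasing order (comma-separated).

86, 98, 610

Cutoffs at x̄ ± 2s: 357.25 ± 2·123.63 = [109.99, 604.51].
86: z = -2.19, |z| > 2 → outlier.
98: z = -2.10, |z| > 2 → outlier.
610: z = 2.04, |z| > 2 → outlier.
Every other value lies within [109.99, 604.51].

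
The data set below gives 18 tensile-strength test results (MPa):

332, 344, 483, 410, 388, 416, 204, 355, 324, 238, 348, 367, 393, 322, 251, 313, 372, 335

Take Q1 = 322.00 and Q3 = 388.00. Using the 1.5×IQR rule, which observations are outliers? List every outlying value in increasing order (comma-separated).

204

IQR = Q3 − Q1 = 388.00 − 322.00 = 66.00.
Lower fence = Q1 − 1.5·IQR = 322.00 − 99.00 = 223.00.
Upper fence = Q3 + 1.5·IQR = 388.00 + 99.00 = 487.00.
204 < 223.00 → outlier.
All remaining values lie within [223.00, 487.00].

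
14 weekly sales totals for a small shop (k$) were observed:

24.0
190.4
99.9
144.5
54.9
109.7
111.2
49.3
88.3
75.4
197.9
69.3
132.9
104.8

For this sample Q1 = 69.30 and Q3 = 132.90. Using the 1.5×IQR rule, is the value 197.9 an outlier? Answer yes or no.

no

IQR = Q3 − Q1 = 132.90 − 69.30 = 63.60.
Lower fence = Q1 − 1.5·IQR = 69.30 − 95.40 = -26.10.
Upper fence = Q3 + 1.5·IQR = 132.90 + 95.40 = 228.30.
197.9 lies within [-26.10, 228.30].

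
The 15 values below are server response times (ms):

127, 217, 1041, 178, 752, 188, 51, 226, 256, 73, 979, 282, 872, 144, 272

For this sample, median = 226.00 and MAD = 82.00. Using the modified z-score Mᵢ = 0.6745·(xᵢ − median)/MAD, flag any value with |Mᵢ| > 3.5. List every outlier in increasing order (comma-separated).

|Mᵢ| > 3.5 ⇔ |xᵢ − 226.00| > 3.5·82.00/0.6745 = 425.50.
So outliers lie outside [-199.50, 651.50].
752: M = 4.33 → outlier.
872: M = 5.31 → outlier.
979: M = 6.19 → outlier.
1041: M = 6.70 → outlier.

752, 872, 979, 1041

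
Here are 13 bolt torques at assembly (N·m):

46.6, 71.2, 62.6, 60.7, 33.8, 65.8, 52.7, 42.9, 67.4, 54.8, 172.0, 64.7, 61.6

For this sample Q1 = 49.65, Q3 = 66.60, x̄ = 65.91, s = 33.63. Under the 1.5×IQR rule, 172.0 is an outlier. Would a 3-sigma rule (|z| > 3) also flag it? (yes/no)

yes

z = (172.0 − 65.91) / 33.63 = 3.15.
|z| = 3.15 > 3.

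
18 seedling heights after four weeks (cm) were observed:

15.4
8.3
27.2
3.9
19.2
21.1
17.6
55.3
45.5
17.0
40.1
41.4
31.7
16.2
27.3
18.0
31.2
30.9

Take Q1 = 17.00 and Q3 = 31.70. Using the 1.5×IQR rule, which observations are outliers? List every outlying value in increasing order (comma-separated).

55.3

IQR = Q3 − Q1 = 31.70 − 17.00 = 14.70.
Lower fence = Q1 − 1.5·IQR = 17.00 − 22.05 = -5.05.
Upper fence = Q3 + 1.5·IQR = 31.70 + 22.05 = 53.75.
55.3 > 53.75 → outlier.
All remaining values lie within [-5.05, 53.75].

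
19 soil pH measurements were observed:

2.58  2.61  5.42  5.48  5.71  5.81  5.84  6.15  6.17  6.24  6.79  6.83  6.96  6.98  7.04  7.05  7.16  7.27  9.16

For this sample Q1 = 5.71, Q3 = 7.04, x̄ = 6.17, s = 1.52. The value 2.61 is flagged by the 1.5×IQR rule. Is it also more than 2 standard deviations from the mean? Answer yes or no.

z = (2.61 − 6.17) / 1.52 = -2.34.
|z| = 2.34 > 2.

yes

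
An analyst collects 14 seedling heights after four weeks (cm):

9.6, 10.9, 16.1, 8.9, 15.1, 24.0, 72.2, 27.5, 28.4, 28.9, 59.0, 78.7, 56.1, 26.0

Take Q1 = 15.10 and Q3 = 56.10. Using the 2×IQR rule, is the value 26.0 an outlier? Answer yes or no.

no

IQR = Q3 − Q1 = 56.10 − 15.10 = 41.00.
Lower fence = Q1 − 2·IQR = 15.10 − 82.00 = -66.90.
Upper fence = Q3 + 2·IQR = 56.10 + 82.00 = 138.10.
26.0 lies within [-66.90, 138.10].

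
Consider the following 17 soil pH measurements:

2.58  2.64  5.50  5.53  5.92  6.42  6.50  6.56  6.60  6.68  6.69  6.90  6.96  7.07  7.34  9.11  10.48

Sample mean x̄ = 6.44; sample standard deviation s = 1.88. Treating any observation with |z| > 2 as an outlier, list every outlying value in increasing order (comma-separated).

Cutoffs at x̄ ± 2s: 6.44 ± 2·1.88 = [2.68, 10.20].
2.58: z = -2.05, |z| > 2 → outlier.
2.64: z = -2.02, |z| > 2 → outlier.
10.48: z = 2.15, |z| > 2 → outlier.
Every other value lies within [2.68, 10.20].

2.58, 2.64, 10.48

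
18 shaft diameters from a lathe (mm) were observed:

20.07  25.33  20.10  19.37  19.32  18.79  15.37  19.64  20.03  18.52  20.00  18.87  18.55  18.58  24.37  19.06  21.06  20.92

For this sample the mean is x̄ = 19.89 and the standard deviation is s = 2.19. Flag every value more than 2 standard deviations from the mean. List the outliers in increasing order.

Cutoffs at x̄ ± 2s: 19.89 ± 2·2.19 = [15.51, 24.27].
15.37: z = -2.06, |z| > 2 → outlier.
24.37: z = 2.05, |z| > 2 → outlier.
25.33: z = 2.48, |z| > 2 → outlier.
Every other value lies within [15.51, 24.27].

15.37, 24.37, 25.33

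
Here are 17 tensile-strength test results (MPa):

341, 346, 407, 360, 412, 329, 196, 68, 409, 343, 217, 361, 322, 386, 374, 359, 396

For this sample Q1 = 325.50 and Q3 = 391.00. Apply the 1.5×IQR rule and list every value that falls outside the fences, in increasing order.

68, 196, 217

IQR = Q3 − Q1 = 391.00 − 325.50 = 65.50.
Lower fence = Q1 − 1.5·IQR = 325.50 − 98.25 = 227.25.
Upper fence = Q3 + 1.5·IQR = 391.00 + 98.25 = 489.25.
68 < 227.25 → outlier.
196 < 227.25 → outlier.
217 < 227.25 → outlier.
All remaining values lie within [227.25, 489.25].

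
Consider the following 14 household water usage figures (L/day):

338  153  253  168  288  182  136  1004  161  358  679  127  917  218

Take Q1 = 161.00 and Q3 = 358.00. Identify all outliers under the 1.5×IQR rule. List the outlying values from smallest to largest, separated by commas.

679, 917, 1004

IQR = Q3 − Q1 = 358.00 − 161.00 = 197.00.
Lower fence = Q1 − 1.5·IQR = 161.00 − 295.50 = -134.50.
Upper fence = Q3 + 1.5·IQR = 358.00 + 295.50 = 653.50.
679 > 653.50 → outlier.
917 > 653.50 → outlier.
1004 > 653.50 → outlier.
All remaining values lie within [-134.50, 653.50].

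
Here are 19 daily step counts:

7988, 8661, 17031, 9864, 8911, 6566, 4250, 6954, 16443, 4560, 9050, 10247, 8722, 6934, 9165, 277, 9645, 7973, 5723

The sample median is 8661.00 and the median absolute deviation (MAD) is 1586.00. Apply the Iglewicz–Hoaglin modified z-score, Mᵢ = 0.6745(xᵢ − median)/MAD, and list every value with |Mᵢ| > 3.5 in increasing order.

|Mᵢ| > 3.5 ⇔ |xᵢ − 8661.00| > 3.5·1586.00/0.6745 = 8229.80.
So outliers lie outside [431.20, 16890.80].
277: M = -3.57 → outlier.
17031: M = 3.56 → outlier.

277, 17031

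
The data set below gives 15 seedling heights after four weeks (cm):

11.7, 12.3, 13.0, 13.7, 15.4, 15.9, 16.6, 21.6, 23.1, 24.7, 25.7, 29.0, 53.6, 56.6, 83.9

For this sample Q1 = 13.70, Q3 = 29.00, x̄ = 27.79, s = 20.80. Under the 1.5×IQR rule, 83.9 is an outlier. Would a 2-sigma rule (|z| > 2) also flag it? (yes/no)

yes

z = (83.9 − 27.79) / 20.80 = 2.70.
|z| = 2.70 > 2.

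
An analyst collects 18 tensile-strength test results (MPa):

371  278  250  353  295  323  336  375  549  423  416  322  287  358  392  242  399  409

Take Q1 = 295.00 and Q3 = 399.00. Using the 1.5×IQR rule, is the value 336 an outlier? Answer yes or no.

no

IQR = Q3 − Q1 = 399.00 − 295.00 = 104.00.
Lower fence = Q1 − 1.5·IQR = 295.00 − 156.00 = 139.00.
Upper fence = Q3 + 1.5·IQR = 399.00 + 156.00 = 555.00.
336 lies within [139.00, 555.00].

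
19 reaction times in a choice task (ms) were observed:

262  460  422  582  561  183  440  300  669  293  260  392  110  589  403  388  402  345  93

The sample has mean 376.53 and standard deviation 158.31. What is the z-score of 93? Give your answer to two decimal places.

-1.79

z = (93 − 376.53) / 158.31 = -1.79.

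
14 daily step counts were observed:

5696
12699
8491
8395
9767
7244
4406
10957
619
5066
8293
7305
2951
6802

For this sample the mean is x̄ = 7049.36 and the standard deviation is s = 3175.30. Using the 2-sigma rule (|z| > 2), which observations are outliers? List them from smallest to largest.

619

Cutoffs at x̄ ± 2s: 7049.36 ± 2·3175.30 = [698.76, 13399.96].
619: z = -2.03, |z| > 2 → outlier.
Every other value lies within [698.76, 13399.96].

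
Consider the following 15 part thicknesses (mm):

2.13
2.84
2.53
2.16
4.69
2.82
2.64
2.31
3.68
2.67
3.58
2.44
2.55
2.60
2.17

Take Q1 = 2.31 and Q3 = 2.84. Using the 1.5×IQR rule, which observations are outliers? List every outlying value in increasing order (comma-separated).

IQR = Q3 − Q1 = 2.84 − 2.31 = 0.53.
Lower fence = Q1 − 1.5·IQR = 2.31 − 0.795 = 1.515.
Upper fence = Q3 + 1.5·IQR = 2.84 + 0.795 = 3.635.
3.68 > 3.635 → outlier.
4.69 > 3.635 → outlier.
All remaining values lie within [1.515, 3.635].

3.68, 4.69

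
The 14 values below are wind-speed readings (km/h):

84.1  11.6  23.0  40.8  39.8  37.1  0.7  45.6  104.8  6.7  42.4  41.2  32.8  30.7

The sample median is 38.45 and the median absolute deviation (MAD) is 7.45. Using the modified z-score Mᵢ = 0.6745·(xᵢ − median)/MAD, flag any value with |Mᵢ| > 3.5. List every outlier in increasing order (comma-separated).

|Mᵢ| > 3.5 ⇔ |xᵢ − 38.45| > 3.5·7.45/0.6745 = 38.66.
So outliers lie outside [-0.21, 77.11].
84.1: M = 4.13 → outlier.
104.8: M = 6.01 → outlier.

84.1, 104.8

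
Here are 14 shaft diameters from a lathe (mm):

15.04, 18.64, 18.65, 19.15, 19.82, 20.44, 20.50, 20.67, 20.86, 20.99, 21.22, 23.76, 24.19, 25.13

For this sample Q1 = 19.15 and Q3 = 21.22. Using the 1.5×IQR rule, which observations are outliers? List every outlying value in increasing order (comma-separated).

IQR = Q3 − Q1 = 21.22 − 19.15 = 2.07.
Lower fence = Q1 − 1.5·IQR = 19.15 − 3.105 = 16.045.
Upper fence = Q3 + 1.5·IQR = 21.22 + 3.105 = 24.325.
15.04 < 16.045 → outlier.
25.13 > 24.325 → outlier.
All remaining values lie within [16.045, 24.325].

15.04, 25.13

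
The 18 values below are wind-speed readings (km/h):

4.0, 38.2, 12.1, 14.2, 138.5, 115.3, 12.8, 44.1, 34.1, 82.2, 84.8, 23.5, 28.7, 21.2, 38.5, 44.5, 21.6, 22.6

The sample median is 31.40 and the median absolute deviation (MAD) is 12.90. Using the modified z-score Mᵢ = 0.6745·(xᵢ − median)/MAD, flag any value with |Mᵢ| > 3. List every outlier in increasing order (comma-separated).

|Mᵢ| > 3 ⇔ |xᵢ − 31.40| > 3·12.90/0.6745 = 57.38.
So outliers lie outside [-25.98, 88.78].
115.3: M = 4.39 → outlier.
138.5: M = 5.60 → outlier.

115.3, 138.5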